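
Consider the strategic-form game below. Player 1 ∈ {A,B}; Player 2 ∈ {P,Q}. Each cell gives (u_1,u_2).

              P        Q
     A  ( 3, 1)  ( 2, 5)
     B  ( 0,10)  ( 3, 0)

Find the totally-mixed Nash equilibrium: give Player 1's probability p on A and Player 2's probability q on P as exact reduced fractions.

(p,q) = (5/7, 1/4)

P1 indiff ⇒ q·3+(1-q)·2 = q·0+(1-q)·3 ⇒ q(3) = (1-q)(1) ⇒ q = 1/4
P2 indiff ⇒ p·1+(1-p)·10 = p·5+(1-p)·0 ⇒ p(-4) = (1-p)(-10) ⇒ p = 5/7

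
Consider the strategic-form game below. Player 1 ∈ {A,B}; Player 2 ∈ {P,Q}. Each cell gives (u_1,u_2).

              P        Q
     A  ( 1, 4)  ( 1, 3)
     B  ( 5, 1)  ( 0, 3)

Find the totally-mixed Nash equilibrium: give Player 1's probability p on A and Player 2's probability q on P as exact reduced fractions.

P1 indiff ⇒ q·1+(1-q)·1 = q·5+(1-q)·0 ⇒ q(-4) = (1-q)(-1) ⇒ q = 1/5
P2 indiff ⇒ p·4+(1-p)·1 = p·3+(1-p)·3 ⇒ p(1) = (1-p)(2) ⇒ p = 2/3

P1 mixes 2/3 on A; P2 mixes 1/5 on P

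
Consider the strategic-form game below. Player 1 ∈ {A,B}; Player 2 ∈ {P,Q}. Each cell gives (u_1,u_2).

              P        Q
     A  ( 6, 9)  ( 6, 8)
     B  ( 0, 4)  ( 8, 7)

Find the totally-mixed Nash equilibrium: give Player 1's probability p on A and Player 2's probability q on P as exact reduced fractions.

P1 indiff ⇒ q·6+(1-q)·6 = q·0+(1-q)·8 ⇒ q(6) = (1-q)(2) ⇒ q = 1/4
P2 indiff ⇒ p·9+(1-p)·4 = p·8+(1-p)·7 ⇒ p(1) = (1-p)(3) ⇒ p = 3/4

p=3/4, q=1/4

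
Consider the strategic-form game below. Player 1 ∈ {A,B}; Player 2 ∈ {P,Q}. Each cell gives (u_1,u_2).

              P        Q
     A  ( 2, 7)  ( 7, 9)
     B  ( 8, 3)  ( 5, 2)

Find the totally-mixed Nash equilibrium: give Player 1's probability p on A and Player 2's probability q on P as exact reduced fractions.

P1 indiff ⇒ q·2+(1-q)·7 = q·8+(1-q)·5 ⇒ q(-6) = (1-q)(-2) ⇒ q = 1/4
P2 indiff ⇒ p·7+(1-p)·3 = p·9+(1-p)·2 ⇒ p(-2) = (1-p)(-1) ⇒ p = 1/3

P1 mixes 1/3 on A; P2 mixes 1/4 on P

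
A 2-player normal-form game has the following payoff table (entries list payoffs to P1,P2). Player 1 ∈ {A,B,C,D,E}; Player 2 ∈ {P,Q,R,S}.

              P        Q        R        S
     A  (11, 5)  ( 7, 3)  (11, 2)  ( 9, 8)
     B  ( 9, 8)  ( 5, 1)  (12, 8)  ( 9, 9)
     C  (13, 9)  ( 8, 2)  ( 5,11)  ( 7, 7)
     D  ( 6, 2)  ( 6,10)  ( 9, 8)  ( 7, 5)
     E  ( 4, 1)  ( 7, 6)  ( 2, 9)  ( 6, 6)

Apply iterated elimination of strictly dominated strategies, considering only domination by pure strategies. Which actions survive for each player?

P1 drop D (A beats it: P:11>6 Q:7>6 R:11>9 S:9>7)
P1 drop E (C beats it: P:13>4 Q:8>7 R:5>2 S:7>6)
P2 drop Q (P beats it: A:5>3 B:8>1 C:9>2)
P1→{A,B,C} P2→{P,R,S}

Remaining: P1:{A,B,C} P2:{P,R,S}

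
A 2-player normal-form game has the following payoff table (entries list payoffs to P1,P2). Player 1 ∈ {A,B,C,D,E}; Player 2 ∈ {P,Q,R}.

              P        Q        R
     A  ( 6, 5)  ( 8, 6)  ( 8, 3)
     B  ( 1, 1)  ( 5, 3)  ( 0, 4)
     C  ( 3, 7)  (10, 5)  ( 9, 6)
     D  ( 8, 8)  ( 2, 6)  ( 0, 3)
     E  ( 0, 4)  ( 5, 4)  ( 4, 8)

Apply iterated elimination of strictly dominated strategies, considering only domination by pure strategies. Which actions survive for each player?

Remaining: P1:{A,C,D} P2:{P,Q}

P1 drop B (A beats it: P:6>1 Q:8>5 R:8>0)
P1 drop E (A beats it: P:6>0 Q:8>5 R:8>4)
P2 drop R (P beats it: A:5>3 C:7>6 D:8>3)
P1→{A,C,D} P2→{P,Q}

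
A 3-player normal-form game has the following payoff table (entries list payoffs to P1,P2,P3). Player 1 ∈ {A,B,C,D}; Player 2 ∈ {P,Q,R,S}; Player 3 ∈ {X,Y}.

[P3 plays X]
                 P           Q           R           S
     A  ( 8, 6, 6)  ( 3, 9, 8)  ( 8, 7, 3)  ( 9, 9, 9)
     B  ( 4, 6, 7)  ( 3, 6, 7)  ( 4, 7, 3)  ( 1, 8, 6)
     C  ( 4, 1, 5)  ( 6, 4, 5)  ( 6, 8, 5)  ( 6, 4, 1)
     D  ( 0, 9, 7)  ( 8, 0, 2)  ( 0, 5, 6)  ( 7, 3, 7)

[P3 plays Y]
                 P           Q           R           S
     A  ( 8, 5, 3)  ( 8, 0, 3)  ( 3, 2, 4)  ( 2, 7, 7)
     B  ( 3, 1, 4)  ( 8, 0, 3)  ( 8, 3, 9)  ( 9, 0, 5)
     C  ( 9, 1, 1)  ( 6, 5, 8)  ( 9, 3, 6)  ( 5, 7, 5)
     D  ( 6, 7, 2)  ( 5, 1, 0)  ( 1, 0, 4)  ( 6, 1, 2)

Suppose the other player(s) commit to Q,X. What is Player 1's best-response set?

u_1(A vs Q,X) = 3
u_1(B vs Q,X) = 3
u_1(C vs Q,X) = 6
u_1(D vs Q,X) = 8
max payoff 8 at {D}

P1 best: {D}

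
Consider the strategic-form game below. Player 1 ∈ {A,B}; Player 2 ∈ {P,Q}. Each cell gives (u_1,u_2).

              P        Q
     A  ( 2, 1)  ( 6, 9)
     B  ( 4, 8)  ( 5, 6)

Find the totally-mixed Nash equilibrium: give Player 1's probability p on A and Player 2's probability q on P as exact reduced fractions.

P1 indiff ⇒ q·2+(1-q)·6 = q·4+(1-q)·5 ⇒ q(-2) = (1-q)(-1) ⇒ q = 1/3
P2 indiff ⇒ p·1+(1-p)·8 = p·9+(1-p)·6 ⇒ p(-8) = (1-p)(-2) ⇒ p = 1/5

p=1/5, q=1/3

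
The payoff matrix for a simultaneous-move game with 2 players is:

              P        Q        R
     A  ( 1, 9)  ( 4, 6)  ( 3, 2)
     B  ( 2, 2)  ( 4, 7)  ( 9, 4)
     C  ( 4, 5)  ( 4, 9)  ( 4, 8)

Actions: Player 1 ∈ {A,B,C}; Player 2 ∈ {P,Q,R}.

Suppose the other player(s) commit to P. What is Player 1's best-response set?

u_1(A vs P) = 1
u_1(B vs P) = 2
u_1(C vs P) = 4
max payoff 4 at {C}

argmax u_1 = {C}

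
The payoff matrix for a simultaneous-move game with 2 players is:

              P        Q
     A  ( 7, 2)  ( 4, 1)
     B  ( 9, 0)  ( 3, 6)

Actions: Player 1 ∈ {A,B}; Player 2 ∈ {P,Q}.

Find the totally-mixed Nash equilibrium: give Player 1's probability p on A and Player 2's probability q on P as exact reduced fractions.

(p,q) = (6/7, 1/3)

P1 indiff ⇒ q·7+(1-q)·4 = q·9+(1-q)·3 ⇒ q(-2) = (1-q)(-1) ⇒ q = 1/3
P2 indiff ⇒ p·2+(1-p)·0 = p·1+(1-p)·6 ⇒ p(1) = (1-p)(6) ⇒ p = 6/7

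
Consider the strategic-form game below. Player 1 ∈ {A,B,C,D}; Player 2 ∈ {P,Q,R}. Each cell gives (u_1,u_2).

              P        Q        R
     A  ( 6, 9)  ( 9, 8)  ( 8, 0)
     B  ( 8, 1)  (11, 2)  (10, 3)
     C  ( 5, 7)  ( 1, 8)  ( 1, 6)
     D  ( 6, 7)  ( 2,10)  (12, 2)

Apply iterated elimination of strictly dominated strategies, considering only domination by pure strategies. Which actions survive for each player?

P1 drop A (B beats it: P:8>6 Q:11>9 R:10>8)
P1 drop C (B beats it: P:8>5 Q:11>1 R:10>1)
P2 drop P (Q beats it: B:2>1 D:10>7)
P1→{B,D} P2→{Q,R}

Remaining: P1:{B,D} P2:{Q,R}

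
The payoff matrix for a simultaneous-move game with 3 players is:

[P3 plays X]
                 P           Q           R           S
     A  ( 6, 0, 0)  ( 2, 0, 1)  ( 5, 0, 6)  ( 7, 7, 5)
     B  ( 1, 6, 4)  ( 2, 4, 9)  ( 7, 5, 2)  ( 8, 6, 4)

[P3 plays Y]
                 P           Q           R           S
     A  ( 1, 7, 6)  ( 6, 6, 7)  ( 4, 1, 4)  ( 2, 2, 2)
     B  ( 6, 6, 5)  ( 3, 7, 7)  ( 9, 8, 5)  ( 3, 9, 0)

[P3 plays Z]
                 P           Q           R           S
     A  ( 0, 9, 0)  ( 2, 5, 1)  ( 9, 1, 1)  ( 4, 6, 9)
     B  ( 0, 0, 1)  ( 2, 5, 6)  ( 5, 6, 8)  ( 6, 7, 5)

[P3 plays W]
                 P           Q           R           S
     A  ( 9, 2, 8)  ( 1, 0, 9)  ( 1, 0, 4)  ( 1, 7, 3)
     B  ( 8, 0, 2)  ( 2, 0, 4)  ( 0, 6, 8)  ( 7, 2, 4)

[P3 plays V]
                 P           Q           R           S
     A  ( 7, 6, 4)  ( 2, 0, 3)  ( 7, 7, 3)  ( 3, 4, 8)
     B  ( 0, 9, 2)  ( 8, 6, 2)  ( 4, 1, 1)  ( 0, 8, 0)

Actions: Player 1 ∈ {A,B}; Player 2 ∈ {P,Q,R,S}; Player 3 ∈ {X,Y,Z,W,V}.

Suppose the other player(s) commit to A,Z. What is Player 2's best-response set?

P2 best: {P}

u_2(P vs A,Z) = 9
u_2(Q vs A,Z) = 5
u_2(R vs A,Z) = 1
u_2(S vs A,Z) = 6
max payoff 9 at {P}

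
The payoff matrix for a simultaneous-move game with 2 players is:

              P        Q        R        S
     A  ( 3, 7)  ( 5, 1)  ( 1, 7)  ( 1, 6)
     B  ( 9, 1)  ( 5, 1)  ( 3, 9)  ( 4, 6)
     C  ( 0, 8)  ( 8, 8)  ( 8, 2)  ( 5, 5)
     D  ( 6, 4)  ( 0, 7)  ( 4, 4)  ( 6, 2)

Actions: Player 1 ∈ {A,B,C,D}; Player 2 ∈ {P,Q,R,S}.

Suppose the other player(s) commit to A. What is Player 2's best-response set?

BR_2 = {P,R}

u_2(P vs A) = 7
u_2(Q vs A) = 1
u_2(R vs A) = 7
u_2(S vs A) = 6
max payoff 7 at {P,R}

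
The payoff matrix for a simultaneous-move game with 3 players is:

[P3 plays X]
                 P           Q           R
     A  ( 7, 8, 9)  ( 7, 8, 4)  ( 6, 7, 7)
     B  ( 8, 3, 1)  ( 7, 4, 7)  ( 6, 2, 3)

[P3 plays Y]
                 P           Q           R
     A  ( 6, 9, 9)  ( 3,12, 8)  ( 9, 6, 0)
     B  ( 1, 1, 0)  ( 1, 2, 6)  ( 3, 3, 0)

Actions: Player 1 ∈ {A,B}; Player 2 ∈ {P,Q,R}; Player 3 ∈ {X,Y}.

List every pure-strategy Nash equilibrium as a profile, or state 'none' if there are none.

(A,P,X): not NE [P1→B gives 8>7]
(A,P,Y): not NE [P2→Q gives 12>9]
(A,Q,X): not NE [P3→Y gives 8>4]
(A,Q,Y): NE
(A,R,X): not NE [P2→Q gives 8>7]
(A,R,Y): not NE [P2→Q gives 12>6; P3→X gives 7>0]
(B,P,X): not NE [P2→Q gives 4>3]
(B,P,Y): not NE [P1→A gives 6>1; P2→R gives 3>1; P3→X gives 1>0]
(B,Q,X): NE
(B,Q,Y): not NE [P1→A gives 3>1; P2→R gives 3>2; P3→X gives 7>6]
(B,R,X): not NE [P2→Q gives 4>2]
(B,R,Y): not NE [P1→A gives 9>3; P3→X gives 3>0]

NE set: (A,Q,Y), (B,Q,X)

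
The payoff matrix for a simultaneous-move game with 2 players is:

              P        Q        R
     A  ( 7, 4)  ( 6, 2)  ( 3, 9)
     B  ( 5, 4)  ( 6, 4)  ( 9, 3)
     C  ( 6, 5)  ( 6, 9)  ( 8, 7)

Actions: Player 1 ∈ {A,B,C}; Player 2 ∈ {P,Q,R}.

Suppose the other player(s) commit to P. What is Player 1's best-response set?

P1 best: {A}

u_1(A vs P) = 7
u_1(B vs P) = 5
u_1(C vs P) = 6
max payoff 7 at {A}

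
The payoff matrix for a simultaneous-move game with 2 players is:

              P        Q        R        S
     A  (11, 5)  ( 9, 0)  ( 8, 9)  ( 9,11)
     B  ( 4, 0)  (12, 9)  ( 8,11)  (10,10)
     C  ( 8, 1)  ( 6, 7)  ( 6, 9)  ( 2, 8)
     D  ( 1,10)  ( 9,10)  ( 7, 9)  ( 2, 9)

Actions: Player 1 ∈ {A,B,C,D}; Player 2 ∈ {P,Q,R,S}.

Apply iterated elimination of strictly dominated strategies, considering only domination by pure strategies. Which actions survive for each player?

Remaining: P1:{A,B} P2:{R,S}

P1 drop C (A beats it: P:11>8 Q:9>6 R:8>6 S:9>2)
P1 drop D (B beats it: P:4>1 Q:12>9 R:8>7 S:10>2)
P2 drop P (R beats it: A:9>5 B:11>0)
P2 drop Q (R beats it: A:9>0 B:11>9)
P1→{A,B} P2→{R,S}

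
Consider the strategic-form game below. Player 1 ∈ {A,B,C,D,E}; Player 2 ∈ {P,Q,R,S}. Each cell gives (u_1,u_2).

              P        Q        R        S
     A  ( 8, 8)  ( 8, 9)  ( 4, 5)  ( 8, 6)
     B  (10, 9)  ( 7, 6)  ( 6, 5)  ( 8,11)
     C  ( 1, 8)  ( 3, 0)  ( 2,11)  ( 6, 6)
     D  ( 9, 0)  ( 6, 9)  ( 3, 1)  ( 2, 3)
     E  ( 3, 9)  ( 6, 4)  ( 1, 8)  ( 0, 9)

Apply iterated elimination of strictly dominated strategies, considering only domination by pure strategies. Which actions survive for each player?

Survivors P1:{A,B} P2:{P,Q,S}

P1 drop C (A beats it: P:8>1 Q:8>3 R:4>2 S:8>6)
P1 drop D (B beats it: P:10>9 Q:7>6 R:6>3 S:8>2)
P1 drop E (A beats it: P:8>3 Q:8>6 R:4>1 S:8>0)
P2 drop R (P beats it: A:8>5 B:9>5)
P1→{A,B} P2→{P,Q,S}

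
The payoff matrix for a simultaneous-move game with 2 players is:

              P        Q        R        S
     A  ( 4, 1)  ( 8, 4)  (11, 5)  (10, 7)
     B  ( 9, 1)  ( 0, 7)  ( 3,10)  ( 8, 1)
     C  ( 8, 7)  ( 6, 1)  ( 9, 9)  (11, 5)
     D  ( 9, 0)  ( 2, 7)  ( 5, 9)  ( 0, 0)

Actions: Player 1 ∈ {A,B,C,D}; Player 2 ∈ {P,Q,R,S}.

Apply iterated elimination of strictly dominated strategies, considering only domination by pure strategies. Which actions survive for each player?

Survivors P1:{A,C} P2:{R,S}

P2 drop P (R beats it: A:5>1 B:10>1 C:9>7 D:9>0)
P1 drop B (A beats it: Q:8>0 R:11>3 S:10>8)
P1 drop D (A beats it: Q:8>2 R:11>5 S:10>0)
P2 drop Q (R beats it: A:5>4 C:9>1)
P1→{A,C} P2→{R,S}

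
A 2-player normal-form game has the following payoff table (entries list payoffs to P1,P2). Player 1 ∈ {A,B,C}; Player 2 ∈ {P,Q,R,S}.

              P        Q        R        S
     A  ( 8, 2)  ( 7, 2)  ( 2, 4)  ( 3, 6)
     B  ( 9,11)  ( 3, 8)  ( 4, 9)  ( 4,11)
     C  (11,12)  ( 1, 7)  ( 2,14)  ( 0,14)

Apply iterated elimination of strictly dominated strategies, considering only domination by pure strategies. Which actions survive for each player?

P2 drop Q (R beats it: A:4>2 B:9>8 C:14>7)
P1 drop A (B beats it: P:9>8 R:4>2 S:4>3)
P1→{B,C} P2→{P,R,S}

Survivors P1:{B,C} P2:{P,R,S}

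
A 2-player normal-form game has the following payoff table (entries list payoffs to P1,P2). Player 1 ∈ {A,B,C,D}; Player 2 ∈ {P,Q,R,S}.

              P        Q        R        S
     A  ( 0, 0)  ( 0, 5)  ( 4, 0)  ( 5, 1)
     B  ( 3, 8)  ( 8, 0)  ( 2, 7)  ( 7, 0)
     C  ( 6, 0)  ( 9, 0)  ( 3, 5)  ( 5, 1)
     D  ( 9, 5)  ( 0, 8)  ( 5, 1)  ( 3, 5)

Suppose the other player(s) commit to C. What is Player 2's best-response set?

u_2(P vs C) = 0
u_2(Q vs C) = 0
u_2(R vs C) = 5
u_2(S vs C) = 1
max payoff 5 at {R}

argmax u_2 = {R}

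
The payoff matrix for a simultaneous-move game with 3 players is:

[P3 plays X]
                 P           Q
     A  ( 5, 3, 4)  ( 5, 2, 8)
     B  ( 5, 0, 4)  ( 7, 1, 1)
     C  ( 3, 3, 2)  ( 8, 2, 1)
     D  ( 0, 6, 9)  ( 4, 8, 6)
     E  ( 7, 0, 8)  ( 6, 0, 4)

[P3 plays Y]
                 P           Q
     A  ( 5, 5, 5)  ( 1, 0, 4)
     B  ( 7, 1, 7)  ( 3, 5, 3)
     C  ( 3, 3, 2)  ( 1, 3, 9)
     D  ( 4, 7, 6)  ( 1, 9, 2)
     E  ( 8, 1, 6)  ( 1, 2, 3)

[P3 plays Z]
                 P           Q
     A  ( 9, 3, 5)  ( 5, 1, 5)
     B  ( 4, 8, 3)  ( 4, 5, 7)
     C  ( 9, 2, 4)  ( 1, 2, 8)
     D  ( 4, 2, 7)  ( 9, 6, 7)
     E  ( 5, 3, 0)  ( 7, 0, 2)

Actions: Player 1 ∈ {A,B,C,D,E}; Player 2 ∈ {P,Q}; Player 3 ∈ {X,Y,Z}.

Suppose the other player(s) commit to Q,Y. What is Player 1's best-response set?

BR_1 = {B}

u_1(A vs Q,Y) = 1
u_1(B vs Q,Y) = 3
u_1(C vs Q,Y) = 1
u_1(D vs Q,Y) = 1
u_1(E vs Q,Y) = 1
max payoff 3 at {B}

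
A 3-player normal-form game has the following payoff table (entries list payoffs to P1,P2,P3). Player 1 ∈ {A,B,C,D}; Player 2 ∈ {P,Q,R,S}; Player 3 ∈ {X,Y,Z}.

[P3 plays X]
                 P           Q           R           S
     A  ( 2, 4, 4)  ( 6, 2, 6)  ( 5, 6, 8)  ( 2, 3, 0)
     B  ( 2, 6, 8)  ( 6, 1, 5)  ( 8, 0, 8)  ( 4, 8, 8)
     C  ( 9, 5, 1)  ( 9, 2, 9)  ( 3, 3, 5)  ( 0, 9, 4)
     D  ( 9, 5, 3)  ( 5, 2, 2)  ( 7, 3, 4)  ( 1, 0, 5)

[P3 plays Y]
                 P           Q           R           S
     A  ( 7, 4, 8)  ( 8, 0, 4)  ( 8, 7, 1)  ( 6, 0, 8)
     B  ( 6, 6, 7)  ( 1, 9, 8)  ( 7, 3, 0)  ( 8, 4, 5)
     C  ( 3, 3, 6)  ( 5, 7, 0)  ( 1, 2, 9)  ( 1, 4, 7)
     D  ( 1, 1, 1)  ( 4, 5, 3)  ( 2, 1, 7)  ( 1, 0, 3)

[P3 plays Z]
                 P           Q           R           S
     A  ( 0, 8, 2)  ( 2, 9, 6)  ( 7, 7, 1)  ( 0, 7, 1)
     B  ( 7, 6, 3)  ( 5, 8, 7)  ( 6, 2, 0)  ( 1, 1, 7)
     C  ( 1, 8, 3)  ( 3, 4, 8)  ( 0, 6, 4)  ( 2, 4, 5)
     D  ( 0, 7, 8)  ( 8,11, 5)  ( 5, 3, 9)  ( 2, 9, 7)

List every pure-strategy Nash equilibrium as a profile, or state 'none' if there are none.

PSNE = {(B,S,X), (D,Q,Z)}

(A,P,X): not NE [P1→D gives 9>2; P2→R gives 6>4; P3→Y gives 8>4]
(A,P,Y): not NE [P2→R gives 7>4]
(A,P,Z): not NE [P1→B gives 7>0; P2→Q gives 9>8; P3→Y gives 8>2]
(A,Q,X): not NE [P1→C gives 9>6; P2→R gives 6>2]
(A,Q,Y): not NE [P2→R gives 7>0; P3→Z gives 6>4]
(A,Q,Z): not NE [P1→D gives 8>2]
(A,R,X): not NE [P1→B gives 8>5]
(A,R,Y): not NE [P3→X gives 8>1]
(A,R,Z): not NE [P2→Q gives 9>7; P3→X gives 8>1]
(A,S,X): not NE [P1→B gives 4>2; P2→R gives 6>3; P3→Y gives 8>0]
(A,S,Y): not NE [P1→B gives 8>6; P2→R gives 7>0]
(A,S,Z): not NE [P1→D gives 2>0; P2→Q gives 9>7; P3→Y gives 8>1]
(B,P,X): not NE [P1→D gives 9>2; P2→S gives 8>6]
(B,P,Y): not NE [P1→A gives 7>6; P2→Q gives 9>6; P3→X gives 8>7]
(B,P,Z): not NE [P2→Q gives 8>6; P3→X gives 8>3]
(B,Q,X): not NE [P1→C gives 9>6; P2→S gives 8>1; P3→Y gives 8>5]
(B,Q,Y): not NE [P1→A gives 8>1]
(B,Q,Z): not NE [P1→D gives 8>5; P3→Y gives 8>7]
(B,R,X): not NE [P2→S gives 8>0]
(B,R,Y): not NE [P1→A gives 8>7; P2→Q gives 9>3; P3→X gives 8>0]
(B,R,Z): not NE [P1→A gives 7>6; P2→Q gives 8>2; P3→X gives 8>0]
(B,S,X): NE
(B,S,Y): not NE [P2→Q gives 9>4; P3→X gives 8>5]
(B,S,Z): not NE [P1→D gives 2>1; P2→Q gives 8>1; P3→X gives 8>7]
(C,P,X): not NE [P2→S gives 9>5; P3→Y gives 6>1]
(C,P,Y): not NE [P1→A gives 7>3; P2→Q gives 7>3]
(C,P,Z): not NE [P1→B gives 7>1; P3→Y gives 6>3]
(C,Q,X): not NE [P2→S gives 9>2]
(C,Q,Y): not NE [P1→A gives 8>5; P3→X gives 9>0]
(C,Q,Z): not NE [P1→D gives 8>3; P2→P gives 8>4; P3→X gives 9>8]
(C,R,X): not NE [P1→B gives 8>3; P2→S gives 9>3; P3→Y gives 9>5]
(C,R,Y): not NE [P1→A gives 8>1; P2→Q gives 7>2]
(C,R,Z): not NE [P1→A gives 7>0; P2→P gives 8>6; P3→Y gives 9>4]
(C,S,X): not NE [P1→B gives 4>0; P3→Y gives 7>4]
(C,S,Y): not NE [P1→B gives 8>1; P2→Q gives 7>4]
(C,S,Z): not NE [P2→P gives 8>4; P3→Y gives 7>5]
(D,P,X): not NE [P3→Z gives 8>3]
(D,P,Y): not NE [P1→A gives 7>1; P2→Q gives 5>1; P3→Z gives 8>1]
(D,P,Z): not NE [P1→B gives 7>0; P2→Q gives 11>7]
(D,Q,X): not NE [P1→C gives 9>5; P2→P gives 5>2; P3→Z gives 5>2]
(D,Q,Y): not NE [P1→A gives 8>4; P3→Z gives 5>3]
(D,Q,Z): NE
(D,R,X): not NE [P1→B gives 8>7; P2→P gives 5>3; P3→Z gives 9>4]
(D,R,Y): not NE [P1→A gives 8>2; P2→Q gives 5>1; P3→Z gives 9>7]
(D,R,Z): not NE [P1→A gives 7>5; P2→Q gives 11>3]
(D,S,X): not NE [P1→B gives 4>1; P2→P gives 5>0; P3→Z gives 7>5]
(D,S,Y): not NE [P1→B gives 8>1; P2→Q gives 5>0; P3→Z gives 7>3]
(D,S,Z): not NE [P2→Q gives 11>9]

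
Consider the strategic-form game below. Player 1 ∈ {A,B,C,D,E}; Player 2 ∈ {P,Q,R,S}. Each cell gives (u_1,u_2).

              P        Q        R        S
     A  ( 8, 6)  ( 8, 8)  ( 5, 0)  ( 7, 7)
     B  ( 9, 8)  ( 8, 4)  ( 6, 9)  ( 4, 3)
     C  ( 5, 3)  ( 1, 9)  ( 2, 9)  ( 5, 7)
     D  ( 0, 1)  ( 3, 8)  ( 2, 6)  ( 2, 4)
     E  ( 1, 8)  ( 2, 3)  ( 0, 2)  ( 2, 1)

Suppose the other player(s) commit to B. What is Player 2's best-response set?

u_2(P vs B) = 8
u_2(Q vs B) = 4
u_2(R vs B) = 9
u_2(S vs B) = 3
max payoff 9 at {R}

argmax u_2 = {R}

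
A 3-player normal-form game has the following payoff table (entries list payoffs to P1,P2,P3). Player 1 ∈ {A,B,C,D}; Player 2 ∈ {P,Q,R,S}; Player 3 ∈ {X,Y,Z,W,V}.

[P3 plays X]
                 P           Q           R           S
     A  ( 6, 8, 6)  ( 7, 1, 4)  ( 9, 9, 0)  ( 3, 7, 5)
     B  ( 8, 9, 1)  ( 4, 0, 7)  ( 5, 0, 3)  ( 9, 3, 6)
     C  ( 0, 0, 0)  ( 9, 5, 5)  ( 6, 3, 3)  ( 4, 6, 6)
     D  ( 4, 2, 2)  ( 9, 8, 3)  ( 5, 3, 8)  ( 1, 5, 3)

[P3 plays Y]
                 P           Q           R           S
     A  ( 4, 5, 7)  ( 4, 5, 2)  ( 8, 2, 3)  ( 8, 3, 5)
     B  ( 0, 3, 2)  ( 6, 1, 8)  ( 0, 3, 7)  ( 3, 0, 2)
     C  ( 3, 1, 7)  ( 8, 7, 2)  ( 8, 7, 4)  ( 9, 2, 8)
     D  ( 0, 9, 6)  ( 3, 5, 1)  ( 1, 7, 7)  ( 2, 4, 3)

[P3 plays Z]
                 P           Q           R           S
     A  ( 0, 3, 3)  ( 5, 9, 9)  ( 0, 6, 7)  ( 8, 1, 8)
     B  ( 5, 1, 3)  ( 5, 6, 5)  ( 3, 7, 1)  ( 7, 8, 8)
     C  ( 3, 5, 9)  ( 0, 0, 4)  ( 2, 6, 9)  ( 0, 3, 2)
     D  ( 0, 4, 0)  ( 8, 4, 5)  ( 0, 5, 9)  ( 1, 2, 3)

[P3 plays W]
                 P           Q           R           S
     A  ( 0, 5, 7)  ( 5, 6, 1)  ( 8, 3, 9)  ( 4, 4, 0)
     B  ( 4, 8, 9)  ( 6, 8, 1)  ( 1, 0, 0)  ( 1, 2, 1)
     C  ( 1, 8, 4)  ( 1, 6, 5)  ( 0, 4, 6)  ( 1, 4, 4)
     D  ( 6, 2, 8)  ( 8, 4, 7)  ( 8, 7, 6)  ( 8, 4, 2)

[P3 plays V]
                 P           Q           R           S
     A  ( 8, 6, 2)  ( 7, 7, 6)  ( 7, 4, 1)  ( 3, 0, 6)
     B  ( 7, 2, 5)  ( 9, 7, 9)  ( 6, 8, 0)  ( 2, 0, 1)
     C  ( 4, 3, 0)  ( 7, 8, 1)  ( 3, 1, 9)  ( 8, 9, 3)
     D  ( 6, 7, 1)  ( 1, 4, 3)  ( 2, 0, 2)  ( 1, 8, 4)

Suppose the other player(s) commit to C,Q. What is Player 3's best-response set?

argmax u_3 = {X,W}

u_3(X vs C,Q) = 5
u_3(Y vs C,Q) = 2
u_3(Z vs C,Q) = 4
u_3(W vs C,Q) = 5
u_3(V vs C,Q) = 1
max payoff 5 at {X,W}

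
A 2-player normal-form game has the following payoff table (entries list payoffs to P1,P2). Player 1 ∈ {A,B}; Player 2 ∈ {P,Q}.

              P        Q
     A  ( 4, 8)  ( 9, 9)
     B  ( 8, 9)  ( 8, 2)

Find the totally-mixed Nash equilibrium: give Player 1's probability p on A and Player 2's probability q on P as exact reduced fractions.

P1 indiff ⇒ q·4+(1-q)·9 = q·8+(1-q)·8 ⇒ q(-4) = (1-q)(-1) ⇒ q = 1/5
P2 indiff ⇒ p·8+(1-p)·9 = p·9+(1-p)·2 ⇒ p(-1) = (1-p)(-7) ⇒ p = 7/8

P1 mixes 7/8 on A; P2 mixes 1/5 on P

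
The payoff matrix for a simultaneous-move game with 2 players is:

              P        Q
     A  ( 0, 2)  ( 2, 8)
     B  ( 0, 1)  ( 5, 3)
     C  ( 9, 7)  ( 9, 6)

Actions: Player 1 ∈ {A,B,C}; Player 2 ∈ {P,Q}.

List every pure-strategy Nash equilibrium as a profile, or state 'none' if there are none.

(A,P): not NE [P1→C gives 9>0; P2→Q gives 8>2]
(A,Q): not NE [P1→C gives 9>2]
(B,P): not NE [P1→C gives 9>0; P2→Q gives 3>1]
(B,Q): not NE [P1→C gives 9>5]
(C,P): NE
(C,Q): not NE [P2→P gives 7>6]

NE set: (C,P)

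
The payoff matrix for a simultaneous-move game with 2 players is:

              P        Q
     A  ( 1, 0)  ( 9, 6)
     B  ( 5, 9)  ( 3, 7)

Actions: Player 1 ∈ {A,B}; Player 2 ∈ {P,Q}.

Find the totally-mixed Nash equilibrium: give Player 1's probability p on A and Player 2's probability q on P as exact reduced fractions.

P1 mixes 1/4 on A; P2 mixes 3/5 on P

P1 indiff ⇒ q·1+(1-q)·9 = q·5+(1-q)·3 ⇒ q(-4) = (1-q)(-6) ⇒ q = 3/5
P2 indiff ⇒ p·0+(1-p)·9 = p·6+(1-p)·7 ⇒ p(-6) = (1-p)(-2) ⇒ p = 1/4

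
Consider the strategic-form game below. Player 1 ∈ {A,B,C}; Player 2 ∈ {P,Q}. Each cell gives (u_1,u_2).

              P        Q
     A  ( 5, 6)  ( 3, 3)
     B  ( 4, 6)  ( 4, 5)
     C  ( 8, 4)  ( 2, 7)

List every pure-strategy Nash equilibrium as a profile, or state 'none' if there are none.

PSNE: ∅

(A,P): not NE [P1→C gives 8>5]
(A,Q): not NE [P1→B gives 4>3; P2→P gives 6>3]
(B,P): not NE [P1→C gives 8>4]
(B,Q): not NE [P2→P gives 6>5]
(C,P): not NE [P2→Q gives 7>4]
(C,Q): not NE [P1→B gives 4>2]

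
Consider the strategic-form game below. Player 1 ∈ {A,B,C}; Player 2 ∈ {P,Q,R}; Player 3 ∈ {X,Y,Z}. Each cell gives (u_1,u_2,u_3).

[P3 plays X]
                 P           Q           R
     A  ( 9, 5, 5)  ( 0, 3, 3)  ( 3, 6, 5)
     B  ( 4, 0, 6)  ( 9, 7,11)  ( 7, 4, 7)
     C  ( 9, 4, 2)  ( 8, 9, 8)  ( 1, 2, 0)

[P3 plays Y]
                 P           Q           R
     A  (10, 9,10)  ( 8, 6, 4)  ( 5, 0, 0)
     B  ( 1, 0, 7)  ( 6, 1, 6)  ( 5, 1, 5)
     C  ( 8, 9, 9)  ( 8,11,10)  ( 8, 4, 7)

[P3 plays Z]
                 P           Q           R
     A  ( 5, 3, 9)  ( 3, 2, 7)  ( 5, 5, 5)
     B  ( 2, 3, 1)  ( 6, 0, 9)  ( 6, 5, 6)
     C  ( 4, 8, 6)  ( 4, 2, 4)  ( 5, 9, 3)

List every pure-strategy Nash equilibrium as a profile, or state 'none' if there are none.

PSNE = {(A,P,Y), (B,Q,X), (C,Q,Y)}

(A,P,X): not NE [P2→R gives 6>5; P3→Y gives 10>5]
(A,P,Y): NE
(A,P,Z): not NE [P2→R gives 5>3; P3→Y gives 10>9]
(A,Q,X): not NE [P1→B gives 9>0; P2→R gives 6>3; P3→Z gives 7>3]
(A,Q,Y): not NE [P2→P gives 9>6; P3→Z gives 7>4]
(A,Q,Z): not NE [P1→B gives 6>3; P2→R gives 5>2]
(A,R,X): not NE [P1→B gives 7>3]
(A,R,Y): not NE [P1→C gives 8>5; P2→P gives 9>0; P3→Z gives 5>0]
(A,R,Z): not NE [P1→B gives 6>5]
(B,P,X): not NE [P1→C gives 9>4; P2→Q gives 7>0; P3→Y gives 7>6]
(B,P,Y): not NE [P1→A gives 10>1; P2→R gives 1>0]
(B,P,Z): not NE [P1→A gives 5>2; P2→R gives 5>3; P3→Y gives 7>1]
(B,Q,X): NE
(B,Q,Y): not NE [P1→C gives 8>6; P3→X gives 11>6]
(B,Q,Z): not NE [P2→R gives 5>0; P3→X gives 11>9]
(B,R,X): not NE [P2→Q gives 7>4]
(B,R,Y): not NE [P1→C gives 8>5; P3→X gives 7>5]
(B,R,Z): not NE [P3→X gives 7>6]
(C,P,X): not NE [P2→Q gives 9>4; P3→Y gives 9>2]
(C,P,Y): not NE [P1→A gives 10>8; P2→Q gives 11>9]
(C,P,Z): not NE [P1→A gives 5>4; P2→R gives 9>8; P3→Y gives 9>6]
(C,Q,X): not NE [P1→B gives 9>8; P3→Y gives 10>8]
(C,Q,Y): NE
(C,Q,Z): not NE [P1→B gives 6>4; P2→R gives 9>2; P3→Y gives 10>4]
(C,R,X): not NE [P1→B gives 7>1; P2→Q gives 9>2; P3→Y gives 7>0]
(C,R,Y): not NE [P2→Q gives 11>4]
(C,R,Z): not NE [P1→B gives 6>5; P3→Y gives 7>3]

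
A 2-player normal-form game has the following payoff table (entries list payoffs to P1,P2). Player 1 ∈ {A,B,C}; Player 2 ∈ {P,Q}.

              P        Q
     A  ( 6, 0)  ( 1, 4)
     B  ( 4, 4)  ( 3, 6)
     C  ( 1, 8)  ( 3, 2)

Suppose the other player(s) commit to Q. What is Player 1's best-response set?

u_1(A vs Q) = 1
u_1(B vs Q) = 3
u_1(C vs Q) = 3
max payoff 3 at {B,C}

P1 best: {B,C}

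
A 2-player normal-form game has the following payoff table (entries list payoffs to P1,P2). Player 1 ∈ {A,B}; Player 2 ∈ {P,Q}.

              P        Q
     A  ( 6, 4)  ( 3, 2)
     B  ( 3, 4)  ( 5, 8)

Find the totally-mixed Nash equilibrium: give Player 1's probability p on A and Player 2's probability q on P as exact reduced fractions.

P1 mixes 2/3 on A; P2 mixes 2/5 on P

P1 indiff ⇒ q·6+(1-q)·3 = q·3+(1-q)·5 ⇒ q(3) = (1-q)(2) ⇒ q = 2/5
P2 indiff ⇒ p·4+(1-p)·4 = p·2+(1-p)·8 ⇒ p(2) = (1-p)(4) ⇒ p = 2/3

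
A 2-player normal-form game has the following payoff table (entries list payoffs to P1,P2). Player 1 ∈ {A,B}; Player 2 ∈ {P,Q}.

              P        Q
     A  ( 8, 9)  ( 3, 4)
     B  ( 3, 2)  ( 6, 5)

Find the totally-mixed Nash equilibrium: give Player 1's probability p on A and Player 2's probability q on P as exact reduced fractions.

P1 indiff ⇒ q·8+(1-q)·3 = q·3+(1-q)·6 ⇒ q(5) = (1-q)(3) ⇒ q = 3/8
P2 indiff ⇒ p·9+(1-p)·2 = p·4+(1-p)·5 ⇒ p(5) = (1-p)(3) ⇒ p = 3/8

P1 mixes 3/8 on A; P2 mixes 3/8 on P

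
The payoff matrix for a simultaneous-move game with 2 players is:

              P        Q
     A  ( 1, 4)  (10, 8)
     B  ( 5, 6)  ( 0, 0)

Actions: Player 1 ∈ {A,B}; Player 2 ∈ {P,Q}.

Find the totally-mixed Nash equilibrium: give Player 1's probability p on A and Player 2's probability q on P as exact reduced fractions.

p=3/5, q=5/7

P1 indiff ⇒ q·1+(1-q)·10 = q·5+(1-q)·0 ⇒ q(-4) = (1-q)(-10) ⇒ q = 5/7
P2 indiff ⇒ p·4+(1-p)·6 = p·8+(1-p)·0 ⇒ p(-4) = (1-p)(-6) ⇒ p = 3/5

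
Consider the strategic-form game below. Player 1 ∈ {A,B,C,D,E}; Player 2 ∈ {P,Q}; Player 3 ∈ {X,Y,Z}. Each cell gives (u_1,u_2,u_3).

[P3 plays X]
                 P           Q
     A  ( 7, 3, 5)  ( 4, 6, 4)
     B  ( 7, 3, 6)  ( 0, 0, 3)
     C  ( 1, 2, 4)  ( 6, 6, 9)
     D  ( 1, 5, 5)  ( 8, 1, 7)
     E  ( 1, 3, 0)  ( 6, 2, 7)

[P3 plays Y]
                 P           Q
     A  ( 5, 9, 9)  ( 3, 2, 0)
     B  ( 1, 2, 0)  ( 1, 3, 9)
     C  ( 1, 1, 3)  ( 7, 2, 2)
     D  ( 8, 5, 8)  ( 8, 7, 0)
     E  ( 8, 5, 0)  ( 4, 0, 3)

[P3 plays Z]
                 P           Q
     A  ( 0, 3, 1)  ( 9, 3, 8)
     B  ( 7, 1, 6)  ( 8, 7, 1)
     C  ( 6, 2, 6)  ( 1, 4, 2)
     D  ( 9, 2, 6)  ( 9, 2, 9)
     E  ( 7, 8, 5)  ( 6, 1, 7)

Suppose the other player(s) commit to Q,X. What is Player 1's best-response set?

P1 best: {D}

u_1(A vs Q,X) = 4
u_1(B vs Q,X) = 0
u_1(C vs Q,X) = 6
u_1(D vs Q,X) = 8
u_1(E vs Q,X) = 6
max payoff 8 at {D}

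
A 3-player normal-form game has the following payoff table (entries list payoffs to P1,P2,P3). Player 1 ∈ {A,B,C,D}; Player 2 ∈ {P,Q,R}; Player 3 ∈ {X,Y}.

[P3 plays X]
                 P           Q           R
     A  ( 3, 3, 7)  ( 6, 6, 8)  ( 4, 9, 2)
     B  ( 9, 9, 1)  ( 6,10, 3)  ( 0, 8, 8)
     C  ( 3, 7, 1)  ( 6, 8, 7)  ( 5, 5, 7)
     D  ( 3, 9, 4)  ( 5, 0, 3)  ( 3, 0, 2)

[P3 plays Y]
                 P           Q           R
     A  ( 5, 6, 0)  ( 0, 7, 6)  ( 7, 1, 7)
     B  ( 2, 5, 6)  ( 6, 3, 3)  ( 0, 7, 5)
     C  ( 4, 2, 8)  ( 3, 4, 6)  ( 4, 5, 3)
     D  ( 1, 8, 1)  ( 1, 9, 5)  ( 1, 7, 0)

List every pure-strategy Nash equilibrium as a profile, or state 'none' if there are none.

(A,P,X): not NE [P1→B gives 9>3; P2→R gives 9>3]
(A,P,Y): not NE [P2→Q gives 7>6; P3→X gives 7>0]
(A,Q,X): not NE [P2→R gives 9>6]
(A,Q,Y): not NE [P1→B gives 6>0; P3→X gives 8>6]
(A,R,X): not NE [P1→C gives 5>4; P3→Y gives 7>2]
(A,R,Y): not NE [P2→Q gives 7>1]
(B,P,X): not NE [P2→Q gives 10>9; P3→Y gives 6>1]
(B,P,Y): not NE [P1→A gives 5>2; P2→R gives 7>5]
(B,Q,X): NE
(B,Q,Y): not NE [P2→R gives 7>3]
(B,R,X): not NE [P1→C gives 5>0; P2→Q gives 10>8]
(B,R,Y): not NE [P1→A gives 7>0; P3→X gives 8>5]
(C,P,X): not NE [P1→B gives 9>3; P2→Q gives 8>7; P3→Y gives 8>1]
(C,P,Y): not NE [P1→A gives 5>4; P2→R gives 5>2]
(C,Q,X): NE
(C,Q,Y): not NE [P1→B gives 6>3; P2→R gives 5>4; P3→X gives 7>6]
(C,R,X): not NE [P2→Q gives 8>5]
(C,R,Y): not NE [P1→A gives 7>4; P3→X gives 7>3]
(D,P,X): not NE [P1→B gives 9>3]
(D,P,Y): not NE [P1→A gives 5>1; P2→Q gives 9>8; P3→X gives 4>1]
(D,Q,X): not NE [P1→C gives 6>5; P2→P gives 9>0; P3→Y gives 5>3]
(D,Q,Y): not NE [P1→B gives 6>1]
(D,R,X): not NE [P1→C gives 5>3; P2→P gives 9>0]
(D,R,Y): not NE [P1→A gives 7>1; P2→Q gives 9>7; P3→X gives 2>0]

PSNE = {(B,Q,X), (C,Q,X)}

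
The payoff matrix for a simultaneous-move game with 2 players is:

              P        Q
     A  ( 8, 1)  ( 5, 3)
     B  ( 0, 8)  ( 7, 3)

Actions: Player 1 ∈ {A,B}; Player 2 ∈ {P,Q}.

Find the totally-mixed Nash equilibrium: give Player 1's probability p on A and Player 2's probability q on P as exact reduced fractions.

P1 indiff ⇒ q·8+(1-q)·5 = q·0+(1-q)·7 ⇒ q(8) = (1-q)(2) ⇒ q = 1/5
P2 indiff ⇒ p·1+(1-p)·8 = p·3+(1-p)·3 ⇒ p(-2) = (1-p)(-5) ⇒ p = 5/7

P1 mixes 5/7 on A; P2 mixes 1/5 on P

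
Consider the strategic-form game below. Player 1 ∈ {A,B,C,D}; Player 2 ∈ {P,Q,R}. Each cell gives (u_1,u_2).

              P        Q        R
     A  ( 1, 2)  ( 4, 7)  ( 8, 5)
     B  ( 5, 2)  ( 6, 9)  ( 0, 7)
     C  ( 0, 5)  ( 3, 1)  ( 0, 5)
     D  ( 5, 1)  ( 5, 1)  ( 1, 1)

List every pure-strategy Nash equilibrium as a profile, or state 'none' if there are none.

(A,P): not NE [P1→D gives 5>1; P2→Q gives 7>2]
(A,Q): not NE [P1→B gives 6>4]
(A,R): not NE [P2→Q gives 7>5]
(B,P): not NE [P2→Q gives 9>2]
(B,Q): NE
(B,R): not NE [P1→A gives 8>0; P2→Q gives 9>7]
(C,P): not NE [P1→D gives 5>0]
(C,Q): not NE [P1→B gives 6>3; P2→R gives 5>1]
(C,R): not NE [P1→A gives 8>0]
(D,P): NE
(D,Q): not NE [P1→B gives 6>5]
(D,R): not NE [P1→A gives 8>1]

NE set: (B,Q), (D,P)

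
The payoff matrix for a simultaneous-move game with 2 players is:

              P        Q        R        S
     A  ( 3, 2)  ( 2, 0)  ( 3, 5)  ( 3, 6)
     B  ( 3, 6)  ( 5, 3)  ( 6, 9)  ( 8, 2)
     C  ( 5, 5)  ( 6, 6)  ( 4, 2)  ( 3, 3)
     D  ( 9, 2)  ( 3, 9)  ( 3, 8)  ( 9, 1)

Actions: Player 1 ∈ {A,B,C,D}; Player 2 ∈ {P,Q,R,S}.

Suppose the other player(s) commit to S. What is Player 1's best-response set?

argmax u_1 = {D}

u_1(A vs S) = 3
u_1(B vs S) = 8
u_1(C vs S) = 3
u_1(D vs S) = 9
max payoff 9 at {D}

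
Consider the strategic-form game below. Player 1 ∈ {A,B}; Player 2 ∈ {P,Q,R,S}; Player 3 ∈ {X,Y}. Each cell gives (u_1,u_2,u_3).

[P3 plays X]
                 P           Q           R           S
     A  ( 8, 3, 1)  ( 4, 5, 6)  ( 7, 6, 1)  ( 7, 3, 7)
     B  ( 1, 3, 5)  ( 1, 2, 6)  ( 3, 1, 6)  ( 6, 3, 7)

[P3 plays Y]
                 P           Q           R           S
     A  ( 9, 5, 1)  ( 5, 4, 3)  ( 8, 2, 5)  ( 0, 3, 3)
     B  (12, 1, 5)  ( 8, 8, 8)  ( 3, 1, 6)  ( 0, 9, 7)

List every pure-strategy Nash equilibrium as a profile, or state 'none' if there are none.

(A,P,X): not NE [P2→R gives 6>3]
(A,P,Y): not NE [P1→B gives 12>9]
(A,Q,X): not NE [P2→R gives 6>5]
(A,Q,Y): not NE [P1→B gives 8>5; P2→P gives 5>4; P3→X gives 6>3]
(A,R,X): not NE [P3→Y gives 5>1]
(A,R,Y): not NE [P2→P gives 5>2]
(A,S,X): not NE [P2→R gives 6>3]
(A,S,Y): not NE [P2→P gives 5>3; P3→X gives 7>3]
(B,P,X): not NE [P1→A gives 8>1]
(B,P,Y): not NE [P2→S gives 9>1]
(B,Q,X): not NE [P1→A gives 4>1; P2→S gives 3>2; P3→Y gives 8>6]
(B,Q,Y): not NE [P2→S gives 9>8]
(B,R,X): not NE [P1→A gives 7>3; P2→S gives 3>1]
(B,R,Y): not NE [P1→A gives 8>3; P2→S gives 9>1]
(B,S,X): not NE [P1→A gives 7>6]
(B,S,Y): NE

PSNE = {(B,S,Y)}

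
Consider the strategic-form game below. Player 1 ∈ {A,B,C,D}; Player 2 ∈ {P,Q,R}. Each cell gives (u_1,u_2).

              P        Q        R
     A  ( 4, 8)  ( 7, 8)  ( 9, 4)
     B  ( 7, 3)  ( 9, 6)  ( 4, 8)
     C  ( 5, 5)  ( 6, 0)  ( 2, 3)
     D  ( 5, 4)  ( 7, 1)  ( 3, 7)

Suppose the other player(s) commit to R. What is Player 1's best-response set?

P1 best: {A}

u_1(A vs R) = 9
u_1(B vs R) = 4
u_1(C vs R) = 2
u_1(D vs R) = 3
max payoff 9 at {A}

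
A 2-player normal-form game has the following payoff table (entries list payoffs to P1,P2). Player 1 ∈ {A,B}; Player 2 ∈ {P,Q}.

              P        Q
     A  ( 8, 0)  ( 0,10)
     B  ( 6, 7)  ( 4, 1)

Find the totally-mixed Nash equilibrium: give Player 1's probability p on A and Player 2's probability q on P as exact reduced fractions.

P1 mixes 3/8 on A; P2 mixes 2/3 on P

P1 indiff ⇒ q·8+(1-q)·0 = q·6+(1-q)·4 ⇒ q(2) = (1-q)(4) ⇒ q = 2/3
P2 indiff ⇒ p·0+(1-p)·7 = p·10+(1-p)·1 ⇒ p(-10) = (1-p)(-6) ⇒ p = 3/8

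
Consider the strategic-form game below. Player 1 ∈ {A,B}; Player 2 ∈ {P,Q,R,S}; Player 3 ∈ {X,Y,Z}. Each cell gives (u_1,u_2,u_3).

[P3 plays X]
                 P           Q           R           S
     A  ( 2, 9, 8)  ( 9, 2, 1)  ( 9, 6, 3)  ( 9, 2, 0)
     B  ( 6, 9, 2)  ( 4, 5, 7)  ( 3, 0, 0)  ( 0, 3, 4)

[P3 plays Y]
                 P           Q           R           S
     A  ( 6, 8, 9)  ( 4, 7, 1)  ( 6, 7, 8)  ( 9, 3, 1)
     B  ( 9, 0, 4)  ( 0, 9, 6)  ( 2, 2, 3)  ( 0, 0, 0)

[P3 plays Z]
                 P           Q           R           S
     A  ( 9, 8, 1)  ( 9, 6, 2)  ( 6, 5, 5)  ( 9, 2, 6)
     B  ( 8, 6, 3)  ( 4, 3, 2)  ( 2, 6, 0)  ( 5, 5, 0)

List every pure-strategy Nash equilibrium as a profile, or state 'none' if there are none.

(A,P,X): not NE [P1→B gives 6>2; P3→Y gives 9>8]
(A,P,Y): not NE [P1→B gives 9>6]
(A,P,Z): not NE [P3→Y gives 9>1]
(A,Q,X): not NE [P2→P gives 9>2; P3→Z gives 2>1]
(A,Q,Y): not NE [P2→P gives 8>7; P3→Z gives 2>1]
(A,Q,Z): not NE [P2→P gives 8>6]
(A,R,X): not NE [P2→P gives 9>6; P3→Y gives 8>3]
(A,R,Y): not NE [P2→P gives 8>7]
(A,R,Z): not NE [P2→P gives 8>5; P3→Y gives 8>5]
(A,S,X): not NE [P2→P gives 9>2; P3→Z gives 6>0]
(A,S,Y): not NE [P2→P gives 8>3; P3→Z gives 6>1]
(A,S,Z): not NE [P2→P gives 8>2]
(B,P,X): not NE [P3→Y gives 4>2]
(B,P,Y): not NE [P2→Q gives 9>0]
(B,P,Z): not NE [P1→A gives 9>8; P3→Y gives 4>3]
(B,Q,X): not NE [P1→A gives 9>4; P2→P gives 9>5]
(B,Q,Y): not NE [P1→A gives 4>0; P3→X gives 7>6]
(B,Q,Z): not NE [P1→A gives 9>4; P2→R gives 6>3; P3→X gives 7>2]
(B,R,X): not NE [P1→A gives 9>3; P2→P gives 9>0; P3→Y gives 3>0]
(B,R,Y): not NE [P1→A gives 6>2; P2→Q gives 9>2]
(B,R,Z): not NE [P1→A gives 6>2; P3→Y gives 3>0]
(B,S,X): not NE [P1→A gives 9>0; P2→P gives 9>3]
(B,S,Y): not NE [P1→A gives 9>0; P2→Q gives 9>0; P3→X gives 4>0]
(B,S,Z): not NE [P1→A gives 9>5; P2→R gives 6>5; P3→X gives 4>0]

PSNE: ∅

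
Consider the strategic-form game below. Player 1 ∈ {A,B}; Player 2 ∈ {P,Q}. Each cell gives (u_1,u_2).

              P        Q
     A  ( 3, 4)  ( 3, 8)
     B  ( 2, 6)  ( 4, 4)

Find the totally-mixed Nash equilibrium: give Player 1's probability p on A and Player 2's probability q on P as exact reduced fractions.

(p,q) = (1/3, 1/2)

P1 indiff ⇒ q·3+(1-q)·3 = q·2+(1-q)·4 ⇒ q(1) = (1-q)(1) ⇒ q = 1/2
P2 indiff ⇒ p·4+(1-p)·6 = p·8+(1-p)·4 ⇒ p(-4) = (1-p)(-2) ⇒ p = 1/3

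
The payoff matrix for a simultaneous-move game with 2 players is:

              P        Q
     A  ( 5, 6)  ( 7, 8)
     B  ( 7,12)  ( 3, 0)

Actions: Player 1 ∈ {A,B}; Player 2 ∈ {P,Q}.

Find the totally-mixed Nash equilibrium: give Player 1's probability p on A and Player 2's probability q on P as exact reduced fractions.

P1 mixes 6/7 on A; P2 mixes 2/3 on P

P1 indiff ⇒ q·5+(1-q)·7 = q·7+(1-q)·3 ⇒ q(-2) = (1-q)(-4) ⇒ q = 2/3
P2 indiff ⇒ p·6+(1-p)·12 = p·8+(1-p)·0 ⇒ p(-2) = (1-p)(-12) ⇒ p = 6/7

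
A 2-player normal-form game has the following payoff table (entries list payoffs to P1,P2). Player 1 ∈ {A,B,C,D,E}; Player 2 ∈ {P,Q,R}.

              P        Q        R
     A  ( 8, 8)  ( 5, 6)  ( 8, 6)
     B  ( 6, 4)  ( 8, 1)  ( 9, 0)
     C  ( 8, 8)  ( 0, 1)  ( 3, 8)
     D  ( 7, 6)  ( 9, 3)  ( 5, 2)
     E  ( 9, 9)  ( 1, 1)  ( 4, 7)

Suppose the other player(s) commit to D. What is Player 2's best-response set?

P2 best: {P}

u_2(P vs D) = 6
u_2(Q vs D) = 3
u_2(R vs D) = 2
max payoff 6 at {P}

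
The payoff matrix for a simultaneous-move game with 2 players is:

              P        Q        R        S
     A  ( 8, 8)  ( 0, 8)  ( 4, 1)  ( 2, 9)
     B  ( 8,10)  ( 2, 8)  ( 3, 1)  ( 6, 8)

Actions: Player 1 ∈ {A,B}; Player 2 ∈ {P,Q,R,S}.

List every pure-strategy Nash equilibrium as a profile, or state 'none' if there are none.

NE set: (B,P)

(A,P): not NE [P2→S gives 9>8]
(A,Q): not NE [P1→B gives 2>0; P2→S gives 9>8]
(A,R): not NE [P2→S gives 9>1]
(A,S): not NE [P1→B gives 6>2]
(B,P): NE
(B,Q): not NE [P2→P gives 10>8]
(B,R): not NE [P1→A gives 4>3; P2→P gives 10>1]
(B,S): not NE [P2→P gives 10>8]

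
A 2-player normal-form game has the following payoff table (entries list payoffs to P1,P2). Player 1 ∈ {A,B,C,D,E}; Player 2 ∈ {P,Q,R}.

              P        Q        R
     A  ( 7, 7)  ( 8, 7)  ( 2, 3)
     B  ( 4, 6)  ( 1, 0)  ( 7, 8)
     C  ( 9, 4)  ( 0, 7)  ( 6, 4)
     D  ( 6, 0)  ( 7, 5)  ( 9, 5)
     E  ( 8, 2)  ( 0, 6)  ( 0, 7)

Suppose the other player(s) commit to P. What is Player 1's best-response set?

u_1(A vs P) = 7
u_1(B vs P) = 4
u_1(C vs P) = 9
u_1(D vs P) = 6
u_1(E vs P) = 8
max payoff 9 at {C}

P1 best: {C}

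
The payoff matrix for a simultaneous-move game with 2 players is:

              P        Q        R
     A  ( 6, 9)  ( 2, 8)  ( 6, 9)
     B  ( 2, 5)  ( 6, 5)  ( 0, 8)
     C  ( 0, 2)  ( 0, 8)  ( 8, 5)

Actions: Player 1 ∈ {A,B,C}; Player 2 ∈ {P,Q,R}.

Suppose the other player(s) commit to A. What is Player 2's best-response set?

u_2(P vs A) = 9
u_2(Q vs A) = 8
u_2(R vs A) = 9
max payoff 9 at {P,R}

BR_2 = {P,R}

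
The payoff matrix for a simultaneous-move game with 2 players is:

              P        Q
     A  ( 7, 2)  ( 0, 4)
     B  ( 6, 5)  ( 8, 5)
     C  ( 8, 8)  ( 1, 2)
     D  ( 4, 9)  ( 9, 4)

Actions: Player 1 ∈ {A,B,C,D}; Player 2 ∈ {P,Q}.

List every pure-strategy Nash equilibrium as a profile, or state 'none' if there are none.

(A,P): not NE [P1→C gives 8>7; P2→Q gives 4>2]
(A,Q): not NE [P1→D gives 9>0]
(B,P): not NE [P1→C gives 8>6]
(B,Q): not NE [P1→D gives 9>8]
(C,P): NE
(C,Q): not NE [P1→D gives 9>1; P2→P gives 8>2]
(D,P): not NE [P1→C gives 8>4]
(D,Q): not NE [P2→P gives 9>4]

Nash profiles: (C,P)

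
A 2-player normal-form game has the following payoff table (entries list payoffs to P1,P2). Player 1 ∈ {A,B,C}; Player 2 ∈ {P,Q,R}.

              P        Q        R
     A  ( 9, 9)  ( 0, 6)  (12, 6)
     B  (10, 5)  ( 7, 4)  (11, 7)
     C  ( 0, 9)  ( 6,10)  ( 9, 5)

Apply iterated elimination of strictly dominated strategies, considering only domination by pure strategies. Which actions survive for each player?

Survivors P1:{A,B} P2:{P,R}

P1 drop C (B beats it: P:10>0 Q:7>6 R:11>9)
P2 drop Q (P beats it: A:9>6 B:5>4)
P1→{A,B} P2→{P,R}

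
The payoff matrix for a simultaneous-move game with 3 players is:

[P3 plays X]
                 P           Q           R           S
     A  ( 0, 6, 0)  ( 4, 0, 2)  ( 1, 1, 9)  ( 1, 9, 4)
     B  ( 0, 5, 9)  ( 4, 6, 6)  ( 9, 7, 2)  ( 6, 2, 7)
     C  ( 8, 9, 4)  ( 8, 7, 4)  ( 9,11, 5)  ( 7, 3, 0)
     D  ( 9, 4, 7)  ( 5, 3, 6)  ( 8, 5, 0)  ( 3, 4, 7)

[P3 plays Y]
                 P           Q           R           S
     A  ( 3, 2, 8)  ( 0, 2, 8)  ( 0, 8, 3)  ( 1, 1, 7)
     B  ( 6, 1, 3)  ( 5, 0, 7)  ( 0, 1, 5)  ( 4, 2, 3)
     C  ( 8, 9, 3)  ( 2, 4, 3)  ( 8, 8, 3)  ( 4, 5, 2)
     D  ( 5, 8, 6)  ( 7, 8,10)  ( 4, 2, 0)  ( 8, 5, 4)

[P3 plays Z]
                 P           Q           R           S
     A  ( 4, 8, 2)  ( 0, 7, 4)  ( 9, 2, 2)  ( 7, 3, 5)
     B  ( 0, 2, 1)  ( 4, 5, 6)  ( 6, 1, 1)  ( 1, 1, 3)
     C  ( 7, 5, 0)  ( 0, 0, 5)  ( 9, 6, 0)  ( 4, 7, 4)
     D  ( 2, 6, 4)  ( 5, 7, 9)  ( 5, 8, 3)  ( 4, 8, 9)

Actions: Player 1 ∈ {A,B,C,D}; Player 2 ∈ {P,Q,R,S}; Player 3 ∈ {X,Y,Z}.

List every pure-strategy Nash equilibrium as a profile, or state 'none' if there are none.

(A,P,X): not NE [P1→D gives 9>0; P2→S gives 9>6; P3→Y gives 8>0]
(A,P,Y): not NE [P1→C gives 8>3; P2→R gives 8>2]
(A,P,Z): not NE [P1→C gives 7>4; P3→Y gives 8>2]
(A,Q,X): not NE [P1→C gives 8>4; P2→S gives 9>0; P3→Y gives 8>2]
(A,Q,Y): not NE [P1→D gives 7>0; P2→R gives 8>2]
(A,Q,Z): not NE [P1→D gives 5>0; P2→P gives 8>7; P3→Y gives 8>4]
(A,R,X): not NE [P1→C gives 9>1; P2→S gives 9>1]
(A,R,Y): not NE [P1→C gives 8>0; P3→X gives 9>3]
(A,R,Z): not NE [P2→P gives 8>2; P3→X gives 9>2]
(A,S,X): not NE [P1→C gives 7>1; P3→Y gives 7>4]
(A,S,Y): not NE [P1→D gives 8>1; P2→R gives 8>1]
(A,S,Z): not NE [P2→P gives 8>3; P3→Y gives 7>5]
(B,P,X): not NE [P1→D gives 9>0; P2→R gives 7>5]
(B,P,Y): not NE [P1→C gives 8>6; P2→S gives 2>1; P3→X gives 9>3]
(B,P,Z): not NE [P1→C gives 7>0; P2→Q gives 5>2; P3→X gives 9>1]
(B,Q,X): not NE [P1→C gives 8>4; P2→R gives 7>6; P3→Y gives 7>6]
(B,Q,Y): not NE [P1→D gives 7>5; P2→S gives 2>0]
(B,Q,Z): not NE [P1→D gives 5>4; P3→Y gives 7>6]
(B,R,X): not NE [P3→Y gives 5>2]
(B,R,Y): not NE [P1→C gives 8>0; P2→S gives 2>1]
(B,R,Z): not NE [P1→C gives 9>6; P2→Q gives 5>1; P3→Y gives 5>1]
(B,S,X): not NE [P1→C gives 7>6; P2→R gives 7>2]
(B,S,Y): not NE [P1→D gives 8>4; P3→X gives 7>3]
(B,S,Z): not NE [P1→A gives 7>1; P2→Q gives 5>1; P3→X gives 7>3]
(C,P,X): not NE [P1→D gives 9>8; P2→R gives 11>9]
(C,P,Y): not NE [P3→X gives 4>3]
(C,P,Z): not NE [P2→S gives 7>5; P3→X gives 4>0]
(C,Q,X): not NE [P2→R gives 11>7; P3→Z gives 5>4]
(C,Q,Y): not NE [P1→D gives 7>2; P2→P gives 9>4; P3→Z gives 5>3]
(C,Q,Z): not NE [P1→D gives 5>0; P2→S gives 7>0]
(C,R,X): NE
(C,R,Y): not NE [P2→P gives 9>8; P3→X gives 5>3]
(C,R,Z): not NE [P2→S gives 7>6; P3→X gives 5>0]
(C,S,X): not NE [P2→R gives 11>3; P3→Z gives 4>0]
(C,S,Y): not NE [P1→D gives 8>4; P2→P gives 9>5; P3→Z gives 4>2]
(C,S,Z): not NE [P1→A gives 7>4]
(D,P,X): not NE [P2→R gives 5>4]
(D,P,Y): not NE [P1→C gives 8>5; P3→X gives 7>6]
(D,P,Z): not NE [P1→C gives 7>2; P2→S gives 8>6; P3→X gives 7>4]
(D,Q,X): not NE [P1→C gives 8>5; P2→R gives 5>3; P3→Y gives 10>6]
(D,Q,Y): NE
(D,Q,Z): not NE [P2→S gives 8>7; P3→Y gives 10>9]
(D,R,X): not NE [P1→C gives 9>8; P3→Z gives 3>0]
(D,R,Y): not NE [P1→C gives 8>4; P2→Q gives 8>2; P3→Z gives 3>0]
(D,R,Z): not NE [P1→C gives 9>5]
(D,S,X): not NE [P1→C gives 7>3; P2→R gives 5>4; P3→Z gives 9>7]
(D,S,Y): not NE [P2→Q gives 8>5; P3→Z gives 9>4]
(D,S,Z): not NE [P1→A gives 7>4]

Nash profiles: (C,R,X), (D,Q,Y)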